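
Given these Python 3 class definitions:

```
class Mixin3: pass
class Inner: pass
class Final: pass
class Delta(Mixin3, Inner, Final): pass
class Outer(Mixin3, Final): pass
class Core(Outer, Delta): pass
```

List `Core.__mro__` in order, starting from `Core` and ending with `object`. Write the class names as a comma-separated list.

L[Core] = Core + merge(L[Outer], L[Delta], [Outer Delta])
  take Outer:  [Outer Mixin3 Final object] + [Delta Mixin3 Inner Final object] + [Outer Delta]
  take Delta:  [Mixin3 Final object] + [Delta Mixin3 Inner Final object] + [Delta]
  take Mixin3:  [Mixin3 Final object] + [Mixin3 Inner Final object]
  take Inner:  [Final object] + [Inner Final object]
  take Final:  [Final object] + [Final object]
  take object:  [object] + [object]

Core, Outer, Delta, Mixin3, Inner, Final, object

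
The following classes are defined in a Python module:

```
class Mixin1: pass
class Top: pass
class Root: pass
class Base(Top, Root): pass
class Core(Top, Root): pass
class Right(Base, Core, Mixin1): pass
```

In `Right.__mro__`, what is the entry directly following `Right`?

Base

L[Right] = Right + merge(L[Base], L[Core], L[Mixin1], [Base Core Mixin1])
  take Base:  [Base Top Root object] + [Core Top Root object] + [Mixin1 object] + [Base Core Mixin1]
  take Core:  [Top Root object] + [Core Top Root object] + [Mixin1 object] + [Core Mixin1]
  take Top:  [Top Root object] + [Top Root object] + [Mixin1 object] + [Mixin1]
  take Root:  [Root object] + [Root object] + [Mixin1 object] + [Mixin1]
  take Mixin1:  [object] + [object] + [Mixin1 object] + [Mixin1]
  take object:  [object] + [object] + [object]
MRO: Right Base Core Top Root Mixin1 object
Right is at position 0; next is Base.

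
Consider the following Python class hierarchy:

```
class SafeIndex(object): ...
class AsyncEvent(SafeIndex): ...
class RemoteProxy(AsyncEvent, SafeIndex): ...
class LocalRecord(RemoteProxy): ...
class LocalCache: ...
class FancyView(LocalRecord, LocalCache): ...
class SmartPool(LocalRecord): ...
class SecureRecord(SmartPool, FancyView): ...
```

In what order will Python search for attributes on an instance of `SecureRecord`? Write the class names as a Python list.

[SecureRecord, SmartPool, FancyView, LocalRecord, RemoteProxy, AsyncEvent, SafeIndex, LocalCache, object]

L[SecureRecord] = SecureRecord + merge(L[SmartPool], L[FancyView], [SmartPool FancyView])
  take SmartPool:  [SmartPool LocalRecord RemoteProxy AsyncEvent SafeIndex object] + [FancyView LocalRecord RemoteProxy AsyncEvent SafeIndex LocalCache object] + [SmartPool FancyView]
  take FancyView:  [LocalRecord RemoteProxy AsyncEvent SafeIndex object] + [FancyView LocalRecord RemoteProxy AsyncEvent SafeIndex LocalCache object] + [FancyView]
  take LocalRecord:  [LocalRecord RemoteProxy AsyncEvent SafeIndex object] + [LocalRecord RemoteProxy AsyncEvent SafeIndex LocalCache object]
  take RemoteProxy:  [RemoteProxy AsyncEvent SafeIndex object] + [RemoteProxy AsyncEvent SafeIndex LocalCache object]
  take AsyncEvent:  [AsyncEvent SafeIndex object] + [AsyncEvent SafeIndex LocalCache object]
  take SafeIndex:  [SafeIndex object] + [SafeIndex LocalCache object]
  take LocalCache:  [object] + [LocalCache object]
  take object:  [object] + [object]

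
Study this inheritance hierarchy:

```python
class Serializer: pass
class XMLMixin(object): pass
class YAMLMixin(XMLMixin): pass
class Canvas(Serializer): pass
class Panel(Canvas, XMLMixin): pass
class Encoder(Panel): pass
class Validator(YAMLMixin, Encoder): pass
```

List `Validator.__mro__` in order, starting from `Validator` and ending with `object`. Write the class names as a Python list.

[Validator, YAMLMixin, Encoder, Panel, Canvas, Serializer, XMLMixin, object]

L[Validator] = Validator + merge(L[YAMLMixin], L[Encoder], [YAMLMixin Encoder])
  take YAMLMixin:  [YAMLMixin XMLMixin object] + [Encoder Panel Canvas Serializer XMLMixin object] + [YAMLMixin Encoder]
  take Encoder:  [XMLMixin object] + [Encoder Panel Canvas Serializer XMLMixin object] + [Encoder]
  take Panel:  [XMLMixin object] + [Panel Canvas Serializer XMLMixin object]
  take Canvas:  [XMLMixin object] + [Canvas Serializer XMLMixin object]
  take Serializer:  [XMLMixin object] + [Serializer XMLMixin object]
  take XMLMixin:  [XMLMixin object] + [XMLMixin object]
  take object:  [object] + [object]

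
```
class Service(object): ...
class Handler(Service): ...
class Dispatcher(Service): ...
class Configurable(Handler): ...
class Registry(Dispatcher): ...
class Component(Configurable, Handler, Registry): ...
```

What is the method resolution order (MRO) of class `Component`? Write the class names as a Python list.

L[Component] = Component + merge(L[Configurable], L[Handler], L[Registry], [Configurable Handler Registry])
  take Configurable:  [Configurable Handler Service object] + [Handler Service object] + [Registry Dispatcher Service object] + [Configurable Handler Registry]
  take Handler:  [Handler Service object] + [Handler Service object] + [Registry Dispatcher Service object] + [Handler Registry]
  take Registry:  [Service object] + [Service object] + [Registry Dispatcher Service object] + [Registry]
  take Dispatcher:  [Service object] + [Service object] + [Dispatcher Service object]
  take Service:  [Service object] + [Service object] + [Service object]
  take object:  [object] + [object] + [object]

[Component, Configurable, Handler, Registry, Dispatcher, Service, object]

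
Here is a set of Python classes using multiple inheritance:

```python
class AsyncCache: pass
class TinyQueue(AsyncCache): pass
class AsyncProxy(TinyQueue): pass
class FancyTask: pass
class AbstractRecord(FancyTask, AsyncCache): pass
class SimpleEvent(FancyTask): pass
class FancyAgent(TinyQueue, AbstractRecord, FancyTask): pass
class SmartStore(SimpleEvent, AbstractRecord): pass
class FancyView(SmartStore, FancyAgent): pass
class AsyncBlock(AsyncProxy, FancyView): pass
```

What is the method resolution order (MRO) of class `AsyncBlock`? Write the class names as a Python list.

L[AsyncBlock] = AsyncBlock + merge(L[AsyncProxy], L[FancyView], [AsyncProxy FancyView])
  take AsyncProxy:  [AsyncProxy TinyQueue AsyncCache object] + [FancyView SmartStore SimpleEvent FancyAgent TinyQueue AbstractRecord FancyTask AsyncCache object] + [AsyncProxy FancyView]
  take FancyView:  [TinyQueue AsyncCache object] + [FancyView SmartStore SimpleEvent FancyAgent TinyQueue AbstractRecord FancyTask AsyncCache object] + [FancyView]
  take SmartStore:  [TinyQueue AsyncCache object] + [SmartStore SimpleEvent FancyAgent TinyQueue AbstractRecord FancyTask AsyncCache object]
  take SimpleEvent:  [TinyQueue AsyncCache object] + [SimpleEvent FancyAgent TinyQueue AbstractRecord FancyTask AsyncCache object]
  take FancyAgent:  [TinyQueue AsyncCache object] + [FancyAgent TinyQueue AbstractRecord FancyTask AsyncCache object]
  take TinyQueue:  [TinyQueue AsyncCache object] + [TinyQueue AbstractRecord FancyTask AsyncCache object]
  take AbstractRecord:  [AsyncCache object] + [AbstractRecord FancyTask AsyncCache object]
  take FancyTask:  [AsyncCache object] + [FancyTask AsyncCache object]
  take AsyncCache:  [AsyncCache object] + [AsyncCache object]
  take object:  [object] + [object]

[AsyncBlock, AsyncProxy, FancyView, SmartStore, SimpleEvent, FancyAgent, TinyQueue, AbstractRecord, FancyTask, AsyncCache, object]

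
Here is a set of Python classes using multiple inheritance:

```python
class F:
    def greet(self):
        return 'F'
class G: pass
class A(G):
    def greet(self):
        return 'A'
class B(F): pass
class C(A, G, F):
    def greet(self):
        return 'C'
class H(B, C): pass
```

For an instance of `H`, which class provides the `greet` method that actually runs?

L[H] = H + merge(L[B], L[C], [B C])
  take B:  [B F object] + [C A G F object] + [B C]
  take C:  [F object] + [C A G F object] + [C]
  take A:  [F object] + [A G F object]
  take G:  [F object] + [G F object]
  take F:  [F object] + [F object]
  take object:  [object] + [object]
MRO: H B C A G F object
greet is defined in: A, C, F. First along the MRO is C.

C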